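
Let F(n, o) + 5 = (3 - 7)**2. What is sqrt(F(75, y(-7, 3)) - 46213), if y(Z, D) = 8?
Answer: I*sqrt(46202) ≈ 214.95*I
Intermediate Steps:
F(n, o) = 11 (F(n, o) = -5 + (3 - 7)**2 = -5 + (-4)**2 = -5 + 16 = 11)
sqrt(F(75, y(-7, 3)) - 46213) = sqrt(11 - 46213) = sqrt(-46202) = I*sqrt(46202)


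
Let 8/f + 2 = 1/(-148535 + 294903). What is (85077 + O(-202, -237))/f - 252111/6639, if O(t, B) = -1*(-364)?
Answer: -55449009542683/2591299072 ≈ -21398.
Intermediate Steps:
O(t, B) = 364
f = -1170944/292735 (f = 8/(-2 + 1/(-148535 + 294903)) = 8/(-2 + 1/146368) = 8/(-292735/146368) = 8*(-146368/292735) = -1170944/292735 ≈ -4.0000)
(85077 + O(-202, -237))/f - 252111/6639 = (85077 + 364)/(-1170944/292735) - 252111/6639 = 85441*(-292735/1170944) - 252111*1/6639 = -25011571135/1170944 - 84037/2213 = -55449009542683/2591299072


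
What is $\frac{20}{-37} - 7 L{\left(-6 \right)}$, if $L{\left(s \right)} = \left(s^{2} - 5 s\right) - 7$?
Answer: $- \frac{15301}{37} \approx -413.54$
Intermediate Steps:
$L{\left(s \right)} = -7 + s^{2} - 5 s$ ($L{\left(s \right)} = \left(s^{2} - 5 s\right) - 7 = -7 + s^{2} - 5 s$)
$\frac{20}{-37} - 7 L{\left(-6 \right)} = \frac{20}{-37} - 7 \left(-7 + \left(-6\right)^{2} - -30\right) = 20 \left(- \frac{1}{37}\right) - 7 \left(-7 + 36 + 30\right) = - \frac{20}{37} - 413 = - \frac{15301}{37}$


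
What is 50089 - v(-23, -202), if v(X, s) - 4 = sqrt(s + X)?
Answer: 50085 - 15*I ≈ 50085.0 - 15.0*I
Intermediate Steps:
v(X, s) = 4 + sqrt(X + s) (v(X, s) = 4 + sqrt(s + X) = 4 + sqrt(X + s))
50089 - v(-23, -202) = 50089 - (4 + sqrt(-23 - 202)) = 50089 - (4 + sqrt(-225)) = 50089 - (4 + 15*I) = 50089 + (-4 - 15*I) = 50085 - 15*I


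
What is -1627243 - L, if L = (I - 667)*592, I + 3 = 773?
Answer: -1688219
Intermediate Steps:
I = 770 (I = -3 + 773 = 770)
L = 60976 (L = (770 - 667)*592 = 103*592 = 60976)
-1627243 - L = -1627243 - 1*60976 = -1627243 - 60976 = -1688219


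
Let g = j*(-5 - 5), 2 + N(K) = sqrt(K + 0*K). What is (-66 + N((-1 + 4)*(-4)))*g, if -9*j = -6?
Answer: 1360/3 - 40*I*sqrt(3)/3 ≈ 453.33 - 23.094*I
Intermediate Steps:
j = 2/3 (j = -1/9*(-6) = 2/3 ≈ 0.66667)
N(K) = -2 + sqrt(K) (N(K) = -2 + sqrt(K + 0*K) = -2 + sqrt(K + 0) = -2 + sqrt(K))
g = -20/3 (g = 2*(-5 - 5)/3 = (2/3)*(-10) = -20/3 ≈ -6.6667)
(-66 + N((-1 + 4)*(-4)))*g = (-66 + (-2 + sqrt((-1 + 4)*(-4))))*(-20/3) = (-66 + (-2 + sqrt(3*(-4))))*(-20/3) = (-66 + (-2 + sqrt(-12)))*(-20/3) = (-66 + (-2 + 2*I*sqrt(3)))*(-20/3) = (-68 + 2*I*sqrt(3))*(-20/3) = 1360/3 - 40*I*sqrt(3)/3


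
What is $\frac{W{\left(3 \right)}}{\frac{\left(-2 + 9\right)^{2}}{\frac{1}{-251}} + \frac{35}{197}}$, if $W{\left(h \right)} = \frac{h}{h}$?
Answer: $- \frac{197}{2422868} \approx -8.1309 \cdot 10^{-5}$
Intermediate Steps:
$W{\left(h \right)} = 1$
$\frac{W{\left(3 \right)}}{\frac{\left(-2 + 9\right)^{2}}{\frac{1}{-251}} + \frac{35}{197}} = 1 \frac{1}{\frac{\left(-2 + 9\right)^{2}}{\frac{1}{-251}} + \frac{35}{197}} = 1 \frac{1}{\frac{7^{2}}{- \frac{1}{251}} + 35 \cdot \frac{1}{197}} = 1 \frac{1}{49 \left(-251\right) + \frac{35}{197}} = 1 \frac{1}{-12299 + \frac{35}{197}} = 1 \frac{1}{- \frac{2422868}{197}} = 1 \left(- \frac{197}{2422868}\right) = - \frac{197}{2422868}$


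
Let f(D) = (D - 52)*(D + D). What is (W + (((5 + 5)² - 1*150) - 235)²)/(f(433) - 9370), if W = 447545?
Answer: 264385/160288 ≈ 1.6494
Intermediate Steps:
f(D) = 2*D*(-52 + D) (f(D) = (-52 + D)*(2*D) = 2*D*(-52 + D))
(W + (((5 + 5)² - 1*150) - 235)²)/(f(433) - 9370) = (447545 + (((5 + 5)² - 1*150) - 235)²)/(2*433*(-52 + 433) - 9370) = (447545 + ((10² - 150) - 235)²)/(2*433*381 - 9370) = (447545 + ((100 - 150) - 235)²)/(329946 - 9370) = (447545 + (-50 - 235)²)/320576 = (447545 + (-285)²)*(1/320576) = (447545 + 81225)*(1/320576) = 528770*(1/320576) = 264385/160288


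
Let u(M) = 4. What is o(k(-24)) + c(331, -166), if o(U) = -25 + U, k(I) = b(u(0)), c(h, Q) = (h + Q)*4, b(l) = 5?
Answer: 640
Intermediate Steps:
c(h, Q) = 4*Q + 4*h (c(h, Q) = (Q + h)*4 = 4*Q + 4*h)
k(I) = 5
o(k(-24)) + c(331, -166) = (-25 + 5) + (4*(-166) + 4*331) = -20 + (-664 + 1324) = -20 + 660 = 640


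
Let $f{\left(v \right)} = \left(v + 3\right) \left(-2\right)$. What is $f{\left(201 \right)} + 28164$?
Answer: $27756$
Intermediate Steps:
$f{\left(v \right)} = -6 - 2 v$ ($f{\left(v \right)} = \left(3 + v\right) \left(-2\right) = -6 - 2 v$)
$f{\left(201 \right)} + 28164 = \left(-6 - 402\right) + 28164 = -408 + 28164 = 27756$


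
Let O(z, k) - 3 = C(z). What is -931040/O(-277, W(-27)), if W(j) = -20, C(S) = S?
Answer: 465520/137 ≈ 3398.0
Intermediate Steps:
O(z, k) = 3 + z
-931040/O(-277, W(-27)) = -931040/(3 - 277) = -931040/(-274) = -931040*(-1/274) = 465520/137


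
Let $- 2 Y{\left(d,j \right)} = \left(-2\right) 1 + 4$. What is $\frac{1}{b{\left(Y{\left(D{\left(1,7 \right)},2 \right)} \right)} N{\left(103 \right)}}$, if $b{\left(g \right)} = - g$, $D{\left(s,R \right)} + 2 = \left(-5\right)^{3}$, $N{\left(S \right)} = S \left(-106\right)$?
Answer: $- \frac{1}{10918} \approx -9.1592 \cdot 10^{-5}$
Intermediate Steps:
$N{\left(S \right)} = - 106 S$
$D{\left(s,R \right)} = -127$ ($D{\left(s,R \right)} = -2 + \left(-5\right)^{3} = -2 - 125 = -127$)
$Y{\left(d,j \right)} = -1$ ($Y{\left(d,j \right)} = - \frac{\left(-2\right) 1 + 4}{2} = - \frac{-2 + 4}{2} = \left(- \frac{1}{2}\right) 2 = -1$)
$\frac{1}{b{\left(Y{\left(D{\left(1,7 \right)},2 \right)} \right)} N{\left(103 \right)}} = \frac{1}{\left(-1\right) \left(-1\right) \left(\left(-106\right) 103\right)} = \frac{1}{1 \left(-10918\right)} = 1 \left(- \frac{1}{10918}\right) = - \frac{1}{10918}$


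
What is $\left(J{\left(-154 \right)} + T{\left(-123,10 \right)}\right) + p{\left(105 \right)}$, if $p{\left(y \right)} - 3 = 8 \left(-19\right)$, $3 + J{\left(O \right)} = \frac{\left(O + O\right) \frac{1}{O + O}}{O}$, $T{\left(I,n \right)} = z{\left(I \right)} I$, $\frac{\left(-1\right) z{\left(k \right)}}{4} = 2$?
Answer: $\frac{128127}{154} \approx 831.99$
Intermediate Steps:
$z{\left(k \right)} = -8$ ($z{\left(k \right)} = \left(-4\right) 2 = -8$)
$T{\left(I,n \right)} = - 8 I$
$J{\left(O \right)} = -3 + \frac{1}{O}$ ($J{\left(O \right)} = -3 + \frac{\left(O + O\right) \frac{1}{O + O}}{O} = -3 + \frac{2 O \frac{1}{2 O}}{O} = -3 + 1 \frac{1}{O} = -3 + \frac{1}{O}$)
$p{\left(y \right)} = -149$ ($p{\left(y \right)} = 3 + 8 \left(-19\right) = 3 - 152 = -149$)
$\left(J{\left(-154 \right)} + T{\left(-123,10 \right)}\right) + p{\left(105 \right)} = \left(\left(-3 + \frac{1}{-154}\right) - -984\right) - 149 = \left(\left(-3 - \frac{1}{154}\right) + 984\right) - 149 = \left(- \frac{463}{154} + 984\right) - 149 = \frac{151073}{154} - 149 = \frac{128127}{154}$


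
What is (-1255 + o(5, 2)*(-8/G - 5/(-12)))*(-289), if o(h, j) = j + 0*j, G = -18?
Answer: 6519551/18 ≈ 3.6220e+5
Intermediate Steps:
o(h, j) = j (o(h, j) = j + 0 = j)
(-1255 + o(5, 2)*(-8/G - 5/(-12)))*(-289) = (-1255 + 2*(-8/(-18) - 5/(-12)))*(-289) = (-1255 + 2*(-8*(-1/18) - 5*(-1/12)))*(-289) = (-1255 + 2*(4/9 + 5/12))*(-289) = (-1255 + 2*(31/36))*(-289) = (-1255 + 31/18)*(-289) = -22559/18*(-289) = 6519551/18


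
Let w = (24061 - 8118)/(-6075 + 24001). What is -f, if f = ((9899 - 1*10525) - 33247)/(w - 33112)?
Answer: -202402466/197849923 ≈ -1.0230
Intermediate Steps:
w = 15943/17926 ≈ 0.88938
f = 202402466/197849923 (f = ((9899 - 1*10525) - 33247)/(15943/17926 - 33112) = ((9899 - 10525) - 33247)/(-593549769/17926) = (-626 - 33247)*(-17926/593549769) = -33873*(-17926/593549769) = 202402466/197849923 ≈ 1.0230)
-f = -1*202402466/197849923 = -202402466/197849923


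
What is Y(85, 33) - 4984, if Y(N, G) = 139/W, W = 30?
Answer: -149381/30 ≈ -4979.4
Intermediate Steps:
Y(N, G) = 139/30
Y(85, 33) - 4984 = 139/30 - 4984 = -149381/30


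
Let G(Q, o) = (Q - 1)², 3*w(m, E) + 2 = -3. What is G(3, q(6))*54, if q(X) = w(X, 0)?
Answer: 216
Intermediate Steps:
w(m, E) = -5/3 (w(m, E) = -⅔ + (⅓)*(-3) = -⅔ - 1 = -5/3)
q(X) = -5/3
G(Q, o) = (-1 + Q)²
G(3, q(6))*54 = (-1 + 3)²*54 = 2²*54 = 4*54 = 216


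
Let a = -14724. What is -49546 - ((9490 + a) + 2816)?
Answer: -47128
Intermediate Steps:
-49546 - ((9490 + a) + 2816) = -49546 - ((9490 - 14724) + 2816) = -49546 - (-5234 + 2816) = -49546 - 1*(-2418) = -49546 + 2418 = -47128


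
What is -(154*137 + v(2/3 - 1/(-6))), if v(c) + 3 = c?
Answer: -126575/6 ≈ -21096.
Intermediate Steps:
v(c) = -3 + c
-(154*137 + v(2/3 - 1/(-6))) = -(154*137 + (-3 + (2/3 - 1/(-6)))) = -(21098 + (-3 + (2*(⅓) - 1*(-⅙)))) = -(21098 + (-3 + (⅔ + ⅙))) = -(21098 + (-3 + ⅚)) = -(21098 - 13/6) = -1*126575/6 = -126575/6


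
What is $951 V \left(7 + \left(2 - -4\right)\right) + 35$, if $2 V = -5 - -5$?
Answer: $35$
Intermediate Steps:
$V = 0$ ($V = \frac{-5 - -5}{2} = \frac{-5 + 5}{2} = \frac{1}{2} \cdot 0 = 0$)
$951 V \left(7 + \left(2 - -4\right)\right) + 35 = 951 \cdot 0 \left(7 + \left(2 - -4\right)\right) + 35 = 951 \cdot 0 \left(7 + \left(2 + 4\right)\right) + 35 = 951 \cdot 0 \left(7 + 6\right) + 35 = 951 \cdot 0 \cdot 13 + 35 = 951 \cdot 0 + 35 = 0 + 35 = 35$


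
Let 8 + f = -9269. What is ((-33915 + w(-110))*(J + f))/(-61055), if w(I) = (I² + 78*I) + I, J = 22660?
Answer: 81649683/12211 ≈ 6686.6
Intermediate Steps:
f = -9277 (f = -8 - 9269 = -9277)
w(I) = I² + 79*I
((-33915 + w(-110))*(J + f))/(-61055) = ((-33915 - 110*(79 - 110))*(22660 - 9277))/(-61055) = ((-33915 - 110*(-31))*13383)*(-1/61055) = ((-33915 + 3410)*13383)*(-1/61055) = -30505*13383*(-1/61055) = -408248415*(-1/61055) = 81649683/12211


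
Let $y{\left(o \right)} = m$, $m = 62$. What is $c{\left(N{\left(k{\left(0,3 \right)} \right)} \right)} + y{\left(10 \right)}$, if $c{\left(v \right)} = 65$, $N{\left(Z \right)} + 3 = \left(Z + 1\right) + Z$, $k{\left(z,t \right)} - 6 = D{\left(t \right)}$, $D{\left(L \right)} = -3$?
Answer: $127$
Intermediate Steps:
$k{\left(z,t \right)} = 3$ ($k{\left(z,t \right)} = 6 - 3 = 3$)
$N{\left(Z \right)} = -2 + 2 Z$ ($N{\left(Z \right)} = -3 + \left(\left(Z + 1\right) + Z\right) = -3 + \left(\left(1 + Z\right) + Z\right) = -3 + \left(1 + 2 Z\right) = -2 + 2 Z$)
$y{\left(o \right)} = 62$
$c{\left(N{\left(k{\left(0,3 \right)} \right)} \right)} + y{\left(10 \right)} = 65 + 62 = 127$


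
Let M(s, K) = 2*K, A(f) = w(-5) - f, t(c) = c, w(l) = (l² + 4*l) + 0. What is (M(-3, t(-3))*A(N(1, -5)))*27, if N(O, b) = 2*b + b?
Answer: -3240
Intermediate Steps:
w(l) = l² + 4*l
N(O, b) = 3*b
A(f) = 5 - f (A(f) = -5*(4 - 5) - f = -5*(-1) - f = 5 - f)
(M(-3, t(-3))*A(N(1, -5)))*27 = ((2*(-3))*(5 - 3*(-5)))*27 = -6*(5 - 1*(-15))*27 = -6*(5 + 15)*27 = -6*20*27 = -120*27 = -3240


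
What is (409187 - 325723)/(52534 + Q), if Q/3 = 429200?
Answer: 41732/670067 ≈ 0.062280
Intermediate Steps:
Q = 1287600 (Q = 3*429200 = 1287600)
(409187 - 325723)/(52534 + Q) = (409187 - 325723)/(52534 + 1287600) = 83464/1340134 = 83464*(1/1340134) = 41732/670067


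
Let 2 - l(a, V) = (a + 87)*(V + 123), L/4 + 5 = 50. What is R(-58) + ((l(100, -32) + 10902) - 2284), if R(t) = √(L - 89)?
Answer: -8397 + √91 ≈ -8387.5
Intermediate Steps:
L = 180 (L = -20 + 4*50 = -20 + 200 = 180)
R(t) = √91 (R(t) = √(180 - 89) = √91)
l(a, V) = 2 - (87 + a)*(123 + V) (l(a, V) = 2 - (a + 87)*(V + 123) = 2 - (87 + a)*(123 + V))
R(-58) + ((l(100, -32) + 10902) - 2284) = √91 + (((-10699 - 123*100 - 87*(-32) - 1*(-32)*100) + 10902) - 2284) = √91 + (((-10699 - 12300 + 2784 + 3200) + 10902) - 2284) = √91 + ((-17015 + 10902) - 2284) = √91 + (-6113 - 2284) = √91 - 8397 = -8397 + √91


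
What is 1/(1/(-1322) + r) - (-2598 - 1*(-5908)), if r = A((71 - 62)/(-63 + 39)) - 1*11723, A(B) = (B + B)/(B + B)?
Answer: -51293366672/15496485 ≈ -3310.0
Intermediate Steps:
A(B) = 1 (A(B) = (2*B)/((2*B)) = (2*B)*(1/(2*B)) = 1)
r = -11722 (r = 1 - 1*11723 = 1 - 11723 = -11722)
1/(1/(-1322) + r) - (-2598 - 1*(-5908)) = 1/(1/(-1322) - 11722) - (-2598 - 1*(-5908)) = 1/(-1/1322 - 11722) - (-2598 + 5908) = 1/(-15496485/1322) - 1*3310 = -1322/15496485 - 3310 = -51293366672/15496485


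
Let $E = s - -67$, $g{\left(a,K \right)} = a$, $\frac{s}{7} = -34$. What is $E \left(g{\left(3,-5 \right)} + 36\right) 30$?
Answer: $-200070$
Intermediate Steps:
$s = -238$ ($s = 7 \left(-34\right) = -238$)
$E = -171$ ($E = -238 - -67 = -238 + 67 = -171$)
$E \left(g{\left(3,-5 \right)} + 36\right) 30 = - 171 \left(3 + 36\right) 30 = - 171 \cdot 39 \cdot 30 = \left(-171\right) 1170 = -200070$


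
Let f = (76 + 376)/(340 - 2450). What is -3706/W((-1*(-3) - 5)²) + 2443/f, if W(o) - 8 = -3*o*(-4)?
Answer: -36292499/3164 ≈ -11470.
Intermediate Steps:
W(o) = 8 + 12*o (W(o) = 8 - 3*o*(-4) = 8 + 12*o)
f = -226/1055 (f = 452/(-2110) = 452*(-1/2110) = -226/1055 ≈ -0.21422)
-3706/W((-1*(-3) - 5)²) + 2443/f = -3706/(8 + 12*(-1*(-3) - 5)²) + 2443/(-226/1055) = -3706/(8 + 12*(3 - 5)²) + 2443*(-1055/226) = -3706/(8 + 12*(-2)²) - 2577365/226 = -3706/(8 + 12*4) - 2577365/226 = -3706/(8 + 48) - 2577365/226 = -3706/56 - 2577365/226 = -3706*1/56 - 2577365/226 = -1853/28 - 2577365/226 = -36292499/3164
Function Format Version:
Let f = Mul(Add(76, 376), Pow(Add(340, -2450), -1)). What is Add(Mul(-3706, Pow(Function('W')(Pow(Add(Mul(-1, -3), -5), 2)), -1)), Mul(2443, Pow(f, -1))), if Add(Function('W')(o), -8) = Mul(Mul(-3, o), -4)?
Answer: Rational(-36292499, 3164) ≈ -11470.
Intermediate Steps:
Function('W')(o) = Add(8, Mul(12, o)) (Function('W')(o) = Add(8, Mul(Mul(-3, o), -4)) = Add(8, Mul(12, o)))
f = Rational(-226, 1055) (f = Mul(452, Pow(-2110, -1)) = Mul(452, Rational(-1, 2110)) = Rational(-226, 1055) ≈ -0.21422)
Add(Mul(-3706, Pow(Function('W')(Pow(Add(Mul(-1, -3), -5), 2)), -1)), Mul(2443, Pow(f, -1))) = Add(Mul(-3706, Pow(Add(8, Mul(12, Pow(Add(Mul(-1, -3), -5), 2))), -1)), Mul(2443, Pow(Rational(-226, 1055), -1))) = Add(Mul(-3706, Pow(Add(8, Mul(12, Pow(Add(3, -5), 2))), -1)), Mul(2443, Rational(-1055, 226))) = Add(Mul(-3706, Pow(Add(8, Mul(12, Pow(-2, 2))), -1)), Rational(-2577365, 226)) = Add(Mul(-3706, Pow(Add(8, Mul(12, 4)), -1)), Rational(-2577365, 226)) = Add(Mul(-3706, Pow(Add(8, 48), -1)), Rational(-2577365, 226)) = Add(Mul(-3706, Pow(56, -1)), Rational(-2577365, 226)) = Add(Mul(-3706, Rational(1, 56)), Rational(-2577365, 226)) = Add(Rational(-1853, 28), Rational(-2577365, 226)) = Rational(-36292499, 3164)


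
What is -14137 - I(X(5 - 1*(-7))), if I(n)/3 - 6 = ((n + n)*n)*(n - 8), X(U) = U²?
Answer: -16934731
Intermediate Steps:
I(n) = 18 + 6*n²*(-8 + n) (I(n) = 18 + 3*(((n + n)*n)*(n - 8)) = 18 + 3*(((2*n)*n)*(-8 + n)) = 18 + 3*((2*n²)*(-8 + n)) = 18 + 3*(2*n²*(-8 + n)) = 18 + 6*n²*(-8 + n))
-14137 - I(X(5 - 1*(-7))) = -14137 - (18 - 48*(5 - 1*(-7))⁴ + 6*((5 - 1*(-7))²)³) = -14137 - (18 - 48*(5 + 7)⁴ + 6*((5 + 7)²)³) = -14137 - (18 - 48*(12²)² + 6*(12²)³) = -14137 - (18 - 48*144² + 6*144³) = -14137 - (18 - 48*20736 + 6*2985984) = -14137 - (18 - 995328 + 17915904) = -14137 - 1*16920594 = -14137 - 16920594 = -16934731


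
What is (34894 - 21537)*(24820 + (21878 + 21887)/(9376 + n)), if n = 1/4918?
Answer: 15289683780003450/46111169 ≈ 3.3158e+8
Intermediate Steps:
n = 1/4918 ≈ 0.00020333
(34894 - 21537)*(24820 + (21878 + 21887)/(9376 + n)) = (34894 - 21537)*(24820 + (21878 + 21887)/(9376 + 1/4918)) = 13357*(24820 + 43765/(46111169/4918)) = 13357*(24820 + 43765*(4918/46111169)) = 13357*(24820 + 215236270/46111169) = 13357*(1144694450850/46111169) = 15289683780003450/46111169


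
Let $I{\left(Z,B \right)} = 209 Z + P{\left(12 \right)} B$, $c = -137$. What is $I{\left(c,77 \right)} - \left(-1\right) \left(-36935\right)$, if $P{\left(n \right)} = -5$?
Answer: $-65953$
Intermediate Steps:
$I{\left(Z,B \right)} = - 5 B + 209 Z$ ($I{\left(Z,B \right)} = 209 Z - 5 B = - 5 B + 209 Z$)
$I{\left(c,77 \right)} - \left(-1\right) \left(-36935\right) = \left(\left(-5\right) 77 + 209 \left(-137\right)\right) - \left(-1\right) \left(-36935\right) = \left(-385 - 28633\right) - 36935 = -29018 - 36935 = -65953$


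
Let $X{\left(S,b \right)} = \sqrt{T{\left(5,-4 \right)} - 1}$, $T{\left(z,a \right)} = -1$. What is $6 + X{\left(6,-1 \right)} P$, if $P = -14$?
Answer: $6 - 14 i \sqrt{2} \approx 6.0 - 19.799 i$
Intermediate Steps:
$X{\left(S,b \right)} = i \sqrt{2}$ ($X{\left(S,b \right)} = \sqrt{-1 - 1} = \sqrt{-2} = i \sqrt{2}$)
$6 + X{\left(6,-1 \right)} P = 6 + i \sqrt{2} \left(-14\right) = 6 - 14 i \sqrt{2}$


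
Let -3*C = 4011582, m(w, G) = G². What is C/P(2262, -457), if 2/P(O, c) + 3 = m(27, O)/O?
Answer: -1510360623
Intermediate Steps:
P(O, c) = 2/(-3 + O) (P(O, c) = 2/(-3 + O²/O) = 2/(-3 + O))
C = -1337194 (C = -⅓*4011582 = -1337194)
C/P(2262, -457) = -1337194/(2/(-3 + 2262)) = -1337194/(2/2259) = -1337194/(2*(1/2259)) = -1337194/2/2259 = -1337194*2259/2 = -1510360623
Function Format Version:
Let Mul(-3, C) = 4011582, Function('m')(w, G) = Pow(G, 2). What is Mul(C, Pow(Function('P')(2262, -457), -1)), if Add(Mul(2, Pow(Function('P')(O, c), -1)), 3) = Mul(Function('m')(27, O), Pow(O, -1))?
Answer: -1510360623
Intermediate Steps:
Function('P')(O, c) = Mul(2, Pow(Add(-3, O), -1)) (Function('P')(O, c) = Mul(2, Pow(Add(-3, Mul(Pow(O, 2), Pow(O, -1))), -1)) = Mul(2, Pow(Add(-3, O), -1)))
C = -1337194 (C = Mul(Rational(-1, 3), 4011582) = -1337194)
Mul(C, Pow(Function('P')(2262, -457), -1)) = Mul(-1337194, Pow(Mul(2, Pow(Add(-3, 2262), -1)), -1)) = Mul(-1337194, Pow(Mul(2, Pow(2259, -1)), -1)) = Mul(-1337194, Pow(Mul(2, Rational(1, 2259)), -1)) = Mul(-1337194, Pow(Rational(2, 2259), -1)) = Mul(-1337194, Rational(2259, 2)) = -1510360623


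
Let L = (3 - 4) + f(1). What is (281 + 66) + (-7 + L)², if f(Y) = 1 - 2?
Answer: 428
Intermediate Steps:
f(Y) = -1
L = -2 (L = (3 - 4) - 1 = -1 - 1 = -2)
(281 + 66) + (-7 + L)² = (281 + 66) + (-7 - 2)² = 347 + (-9)² = 347 + 81 = 428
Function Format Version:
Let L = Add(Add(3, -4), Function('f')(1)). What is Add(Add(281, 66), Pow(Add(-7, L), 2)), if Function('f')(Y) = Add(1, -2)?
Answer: 428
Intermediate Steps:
Function('f')(Y) = -1
L = -2 (L = Add(Add(3, -4), -1) = Add(-1, -1) = -2)
Add(Add(281, 66), Pow(Add(-7, L), 2)) = Add(Add(281, 66), Pow(Add(-7, -2), 2)) = Add(347, Pow(-9, 2)) = Add(347, 81) = 428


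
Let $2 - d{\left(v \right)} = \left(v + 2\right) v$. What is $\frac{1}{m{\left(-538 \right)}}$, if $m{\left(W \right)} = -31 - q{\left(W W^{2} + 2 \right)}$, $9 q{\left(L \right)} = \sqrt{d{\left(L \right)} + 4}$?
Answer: $- \frac{837}{8082996347397665} + \frac{3 i \sqrt{24248989042115154}}{8082996347397665} \approx -1.0355 \cdot 10^{-13} + 5.7796 \cdot 10^{-8} i$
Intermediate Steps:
$d{\left(v \right)} = 2 - v \left(2 + v\right)$ ($d{\left(v \right)} = 2 - \left(v + 2\right) v = 2 - \left(2 + v\right) v = 2 - v \left(2 + v\right)$)
$q{\left(L \right)} = \frac{\sqrt{6 - L^{2} - 2 L}}{9}$ ($q{\left(L \right)} = \frac{\sqrt{\left(2 - L^{2} - 2 L\right) + 4}}{9} = \frac{\sqrt{6 - L^{2} - 2 L}}{9}$)
$m{\left(W \right)} = -31 - \frac{\sqrt{2 - \left(2 + W^{3}\right)^{2} - 2 W^{3}}}{9}$ ($m{\left(W \right)} = -31 - \frac{\sqrt{6 - \left(W W^{2} + 2\right)^{2} - 2 \left(W W^{2} + 2\right)}}{9} = -31 - \frac{\sqrt{6 - \left(W^{3} + 2\right)^{2} - 2 \left(W^{3} + 2\right)}}{9} = -31 - \frac{\sqrt{6 - \left(2 + W^{3}\right)^{2} - 2 \left(2 + W^{3}\right)}}{9} = -31 - \frac{\sqrt{6 - \left(2 + W^{3}\right)^{2} - \left(4 + 2 W^{3}\right)}}{9} = -31 - \frac{\sqrt{2 - \left(2 + W^{3}\right)^{2} - 2 W^{3}}}{9}$)
$\frac{1}{m{\left(-538 \right)}} = \frac{1}{-31 - \frac{\sqrt{-2 - \left(-538\right)^{6} - 6 \left(-538\right)^{3}}}{9}} = \frac{1}{-31 - \frac{\sqrt{-2 - 24248989976440384 - -934325232}}{9}} = \frac{1}{-31 - \frac{\sqrt{-2 - 24248989976440384 + 934325232}}{9}} = \frac{1}{-31 - \frac{\sqrt{-24248989042115154}}{9}} = \frac{1}{-31 - \frac{i \sqrt{24248989042115154}}{9}}$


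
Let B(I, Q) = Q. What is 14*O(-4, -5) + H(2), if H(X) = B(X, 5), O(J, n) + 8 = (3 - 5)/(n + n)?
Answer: -521/5 ≈ -104.20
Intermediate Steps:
O(J, n) = -8 - 1/n (O(J, n) = -8 + (3 - 5)/(n + n) = -8 - 2*1/(2*n) = -8 - 1/n)
H(X) = 5
14*O(-4, -5) + H(2) = 14*(-8 - 1/(-5)) + 5 = 14*(-8 - 1*(-⅕)) + 5 = 14*(-8 + ⅕) + 5 = 14*(-39/5) + 5 = -546/5 + 5 = -521/5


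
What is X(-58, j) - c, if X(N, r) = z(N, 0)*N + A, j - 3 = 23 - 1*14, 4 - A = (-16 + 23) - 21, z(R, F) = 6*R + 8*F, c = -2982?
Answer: 23184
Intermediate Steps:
A = 18 (A = 4 - ((-16 + 23) - 21) = 4 - (7 - 21) = 4 - 1*(-14) = 4 + 14 = 18)
j = 12 (j = 3 + (23 - 1*14) = 3 + (23 - 14) = 3 + 9 = 12)
X(N, r) = 18 + 6*N² (X(N, r) = (6*N + 8*0)*N + 18 = (6*N + 0)*N + 18 = (6*N)*N + 18 = 6*N² + 18 = 18 + 6*N²)
X(-58, j) - c = (18 + 6*(-58)²) - 1*(-2982) = (18 + 6*3364) + 2982 = (18 + 20184) + 2982 = 20202 + 2982 = 23184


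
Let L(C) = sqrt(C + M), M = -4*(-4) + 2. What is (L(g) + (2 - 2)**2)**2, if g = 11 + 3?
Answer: 32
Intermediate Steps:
M = 18 (M = 16 + 2 = 18)
g = 14
L(C) = sqrt(18 + C) (L(C) = sqrt(C + 18) = sqrt(18 + C))
(L(g) + (2 - 2)**2)**2 = (sqrt(18 + 14) + (2 - 2)**2)**2 = (sqrt(32) + 0**2)**2 = (4*sqrt(2) + 0)**2 = (4*sqrt(2))**2 = 32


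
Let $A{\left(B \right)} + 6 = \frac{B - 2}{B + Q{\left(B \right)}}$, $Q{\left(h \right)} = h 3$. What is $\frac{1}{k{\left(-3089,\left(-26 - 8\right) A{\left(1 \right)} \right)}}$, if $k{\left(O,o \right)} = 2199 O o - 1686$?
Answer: $- \frac{2}{2886905547} \approx -6.9278 \cdot 10^{-10}$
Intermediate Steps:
$Q{\left(h \right)} = 3 h$
$A{\left(B \right)} = -6 + \frac{-2 + B}{4 B}$ ($A{\left(B \right)} = -6 + \frac{B - 2}{B + 3 B} = -6 + \frac{-2 + B}{4 B}$)
$k{\left(O,o \right)} = -1686 + 2199 O o$ ($k{\left(O,o \right)} = 2199 O o - 1686 = -1686 + 2199 O o$)
$\frac{1}{k{\left(-3089,\left(-26 - 8\right) A{\left(1 \right)} \right)}} = \frac{1}{-1686 + 2199 \left(-3089\right) \left(-26 - 8\right) \frac{-2 - 23}{4 \cdot 1}} = \frac{1}{-1686 + 2199 \left(-3089\right) \left(- 34 \cdot \frac{1}{4} \cdot 1 \left(-2 - 23\right)\right)} = \frac{1}{-1686 + 2199 \left(-3089\right) \left(- 34 \cdot \frac{1}{4} \cdot 1 \left(-25\right)\right)} = \frac{1}{-1686 + 2199 \left(-3089\right) \left(\left(-34\right) \left(- \frac{25}{4}\right)\right)} = \frac{1}{-1686 + 2199 \left(-3089\right) \frac{425}{2}} = \frac{1}{-1686 - \frac{2886902175}{2}} = \frac{1}{- \frac{2886905547}{2}} = - \frac{2}{2886905547}$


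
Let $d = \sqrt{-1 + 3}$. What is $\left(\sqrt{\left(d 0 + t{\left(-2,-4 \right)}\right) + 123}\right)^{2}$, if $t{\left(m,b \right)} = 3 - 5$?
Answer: $121$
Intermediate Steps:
$t{\left(m,b \right)} = -2$ ($t{\left(m,b \right)} = 3 - 5 = -2$)
$d = \sqrt{2} \approx 1.4142$
$\left(\sqrt{\left(d 0 + t{\left(-2,-4 \right)}\right) + 123}\right)^{2} = \left(\sqrt{\left(\sqrt{2} \cdot 0 - 2\right) + 123}\right)^{2} = \left(\sqrt{\left(0 - 2\right) + 123}\right)^{2} = \left(\sqrt{-2 + 123}\right)^{2} = \left(\sqrt{121}\right)^{2} = 11^{2} = 121$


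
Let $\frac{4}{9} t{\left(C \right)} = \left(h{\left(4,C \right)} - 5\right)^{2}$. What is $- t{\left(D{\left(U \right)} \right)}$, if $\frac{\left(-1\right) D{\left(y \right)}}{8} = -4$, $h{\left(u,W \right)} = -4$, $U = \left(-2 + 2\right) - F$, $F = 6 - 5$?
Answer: $- \frac{729}{4} \approx -182.25$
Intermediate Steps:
$F = 1$ ($F = 6 - 5 = 1$)
$U = -1$ ($U = \left(-2 + 2\right) - 1 = 0 - 1 = -1$)
$D{\left(y \right)} = 32$ ($D{\left(y \right)} = \left(-8\right) \left(-4\right) = 32$)
$t{\left(C \right)} = \frac{729}{4}$ ($t{\left(C \right)} = \frac{9 \left(-4 - 5\right)^{2}}{4} = \frac{9 \left(-9\right)^{2}}{4} = \frac{9}{4} \cdot 81 = \frac{729}{4}$)
$- t{\left(D{\left(U \right)} \right)} = \left(-1\right) \frac{729}{4} = - \frac{729}{4}$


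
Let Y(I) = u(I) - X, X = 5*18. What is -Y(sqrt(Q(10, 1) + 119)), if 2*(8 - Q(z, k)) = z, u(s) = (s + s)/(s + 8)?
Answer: 2488/29 + 8*sqrt(122)/29 ≈ 88.840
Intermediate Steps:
u(s) = 2*s/(8 + s) (u(s) = (2*s)/(8 + s) = 2*s/(8 + s))
Q(z, k) = 8 - z/2
X = 90
Y(I) = -90 + 2*I/(8 + I) (Y(I) = 2*I/(8 + I) - 1*90 = 2*I/(8 + I) - 90 = -90 + 2*I/(8 + I))
-Y(sqrt(Q(10, 1) + 119)) = -8*(-90 - 11*sqrt((8 - 1/2*10) + 119))/(8 + sqrt((8 - 1/2*10) + 119)) = -8*(-90 - 11*sqrt((8 - 5) + 119))/(8 + sqrt((8 - 5) + 119)) = -8*(-90 - 11*sqrt(3 + 119))/(8 + sqrt(3 + 119)) = -8*(-90 - 11*sqrt(122))/(8 + sqrt(122))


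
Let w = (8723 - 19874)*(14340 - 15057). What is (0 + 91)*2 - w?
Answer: -7995085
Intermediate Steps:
w = 7995267 (w = -11151*(-717) = 7995267)
(0 + 91)*2 - w = (0 + 91)*2 - 1*7995267 = 91*2 - 7995267 = 182 - 7995267 = -7995085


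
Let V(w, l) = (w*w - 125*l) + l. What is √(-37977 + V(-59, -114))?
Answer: 2*I*√5090 ≈ 142.69*I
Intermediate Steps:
V(w, l) = w² - 124*l (V(w, l) = (w² - 125*l) + l = w² - 124*l)
√(-37977 + V(-59, -114)) = √(-37977 + ((-59)² - 124*(-114))) = √(-37977 + (3481 + 14136)) = √(-37977 + 17617) = √(-20360) = 2*I*√5090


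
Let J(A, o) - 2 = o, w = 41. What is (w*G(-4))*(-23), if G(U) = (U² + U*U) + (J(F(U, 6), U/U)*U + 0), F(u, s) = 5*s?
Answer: -18860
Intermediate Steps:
J(A, o) = 2 + o
G(U) = 2*U² + 3*U (G(U) = (U² + U*U) + ((2 + U/U)*U + 0) = (U² + U²) + ((2 + 1)*U + 0) = 2*U² + (3*U + 0) = 2*U² + 3*U)
(w*G(-4))*(-23) = (41*(-4*(3 + 2*(-4))))*(-23) = (41*(-4*(3 - 8)))*(-23) = (41*(-4*(-5)))*(-23) = (41*20)*(-23) = 820*(-23) = -18860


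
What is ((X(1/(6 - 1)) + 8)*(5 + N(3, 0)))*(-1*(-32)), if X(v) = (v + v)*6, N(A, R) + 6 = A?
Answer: 3328/5 ≈ 665.60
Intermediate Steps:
N(A, R) = -6 + A
X(v) = 12*v (X(v) = (2*v)*6 = 12*v)
((X(1/(6 - 1)) + 8)*(5 + N(3, 0)))*(-1*(-32)) = ((12/(6 - 1) + 8)*(5 + (-6 + 3)))*(-1*(-32)) = ((12/5 + 8)*(5 - 3))*32 = ((12*(1/5) + 8)*2)*32 = ((12/5 + 8)*2)*32 = ((52/5)*2)*32 = (104/5)*32 = 3328/5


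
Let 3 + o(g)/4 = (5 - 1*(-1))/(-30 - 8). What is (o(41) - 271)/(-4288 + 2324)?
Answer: 5389/37316 ≈ 0.14442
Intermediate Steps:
o(g) = -240/19 (o(g) = -12 + 4*((5 - 1*(-1))/(-30 - 8)) = -12 + 4*((5 + 1)/(-38)) = -12 + 4*(6*(-1/38)) = -12 + 4*(-3/19) = -12 - 12/19 = -240/19)
(o(41) - 271)/(-4288 + 2324) = (-240/19 - 271)/(-4288 + 2324) = -5389/19/(-1964) = -5389/19*(-1/1964) = 5389/37316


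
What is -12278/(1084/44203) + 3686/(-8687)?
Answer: -2357325576891/4708354 ≈ -5.0067e+5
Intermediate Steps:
-12278/(1084/44203) + 3686/(-8687) = -12278/(1084*(1/44203)) + 3686*(-1/8687) = -12278/1084/44203 - 3686/8687 = -12278*44203/1084 - 3686/8687 = -271362217/542 - 3686/8687 = -2357325576891/4708354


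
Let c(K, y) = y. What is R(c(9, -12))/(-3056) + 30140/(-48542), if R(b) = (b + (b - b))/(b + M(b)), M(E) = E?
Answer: -92132111/148344352 ≈ -0.62107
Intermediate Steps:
R(b) = ½ (R(b) = (b + (b - b))/(b + b) = (b + 0)/((2*b)) = b*(1/(2*b)) = ½)
R(c(9, -12))/(-3056) + 30140/(-48542) = (½)/(-3056) + 30140/(-48542) = (½)*(-1/3056) + 30140*(-1/48542) = -1/6112 - 15070/24271 = -92132111/148344352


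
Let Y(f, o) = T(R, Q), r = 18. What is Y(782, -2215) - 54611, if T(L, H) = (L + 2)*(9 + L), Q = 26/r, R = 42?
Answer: -52367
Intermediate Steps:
Q = 13/9 (Q = 26/18 = 26*(1/18) = 13/9 ≈ 1.4444)
T(L, H) = (2 + L)*(9 + L)
Y(f, o) = 2244 (Y(f, o) = 18 + 42**2 + 11*42 = 18 + 1764 + 462 = 2244)
Y(782, -2215) - 54611 = 2244 - 54611 = -52367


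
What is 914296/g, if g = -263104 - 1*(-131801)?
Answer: -914296/131303 ≈ -6.9632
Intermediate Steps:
g = -131303 (g = -263104 + 131801 = -131303)
914296/g = 914296/(-131303) = 914296*(-1/131303) = -914296/131303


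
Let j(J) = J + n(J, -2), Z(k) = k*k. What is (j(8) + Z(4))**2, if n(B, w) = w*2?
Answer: 400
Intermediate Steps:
Z(k) = k**2
n(B, w) = 2*w
j(J) = -4 + J (j(J) = J + 2*(-2) = J - 4 = -4 + J)
(j(8) + Z(4))**2 = ((-4 + 8) + 4**2)**2 = (4 + 16)**2 = 20**2 = 400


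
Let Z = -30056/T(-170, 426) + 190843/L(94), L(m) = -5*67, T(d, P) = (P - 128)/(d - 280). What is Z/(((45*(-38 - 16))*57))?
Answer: -2237035393/6913726650 ≈ -0.32356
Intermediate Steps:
T(d, P) = (-128 + P)/(-280 + d)
L(m) = -335
Z = 2237035393/49915 (Z = -30056*(-280 - 170)/(-128 + 426) + 190843/(-335) = -30056/(298/(-450)) + 190843*(-1/335) = -30056/((-1/450*298)) - 190843/335 = -30056/(-149/225) - 190843/335 = -30056*(-225/149) - 190843/335 = 6762600/149 - 190843/335 = 2237035393/49915 ≈ 44817.)
Z/(((45*(-38 - 16))*57)) = 2237035393/(49915*(((45*(-38 - 16))*57))) = 2237035393/(49915*(((45*(-54))*57))) = 2237035393/(49915*((-2430*57))) = (2237035393/49915)/(-138510) = (2237035393/49915)*(-1/138510) = -2237035393/6913726650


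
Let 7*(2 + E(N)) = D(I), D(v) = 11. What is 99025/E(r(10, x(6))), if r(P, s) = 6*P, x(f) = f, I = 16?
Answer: -693175/3 ≈ -2.3106e+5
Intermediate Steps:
E(N) = -3/7 (E(N) = -2 + (⅐)*11 = -2 + 11/7 = -3/7)
99025/E(r(10, x(6))) = 99025/(-3/7) = 99025*(-7/3) = -693175/3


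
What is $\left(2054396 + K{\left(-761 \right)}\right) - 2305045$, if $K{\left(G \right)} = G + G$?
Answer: $-252171$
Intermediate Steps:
$K{\left(G \right)} = 2 G$
$\left(2054396 + K{\left(-761 \right)}\right) - 2305045 = \left(2054396 + 2 \left(-761\right)\right) - 2305045 = \left(2054396 - 1522\right) - 2305045 = 2052874 - 2305045 = -252171$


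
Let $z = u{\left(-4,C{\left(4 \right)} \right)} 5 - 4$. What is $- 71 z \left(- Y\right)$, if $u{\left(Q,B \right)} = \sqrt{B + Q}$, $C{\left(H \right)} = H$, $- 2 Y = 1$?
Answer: $142$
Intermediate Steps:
$Y = - \frac{1}{2}$ ($Y = \left(- \frac{1}{2}\right) 1 = - \frac{1}{2} \approx -0.5$)
$z = -4$ ($z = \sqrt{4 - 4} \cdot 5 - 4 = \sqrt{0} \cdot 5 - 4 = 0 \cdot 5 - 4 = 0 - 4 = -4$)
$- 71 z \left(- Y\right) = - 71 \left(- 4 \left(\left(-1\right) \left(- \frac{1}{2}\right)\right)\right) = - 71 \left(\left(-4\right) \frac{1}{2}\right) = \left(-71\right) \left(-2\right) = 142$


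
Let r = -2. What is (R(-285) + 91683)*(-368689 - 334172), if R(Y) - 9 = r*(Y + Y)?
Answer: -65247992352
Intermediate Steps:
R(Y) = 9 - 4*Y (R(Y) = 9 - 2*(Y + Y) = 9 - 4*Y)
(R(-285) + 91683)*(-368689 - 334172) = ((9 - 4*(-285)) + 91683)*(-368689 - 334172) = ((9 + 1140) + 91683)*(-702861) = (1149 + 91683)*(-702861) = 92832*(-702861) = -65247992352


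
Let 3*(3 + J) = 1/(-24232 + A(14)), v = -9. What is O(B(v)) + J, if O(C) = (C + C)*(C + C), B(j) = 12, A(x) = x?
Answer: 41630741/72654 ≈ 573.00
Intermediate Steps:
J = -217963/72654 (J = -3 + 1/(3*(-24232 + 14)) = -3 + (1/3)/(-24218) = -3 + (1/3)*(-1/24218) = -3 - 1/72654 = -217963/72654 ≈ -3.0000)
O(C) = 4*C**2 (O(C) = (2*C)*(2*C) = 4*C**2)
O(B(v)) + J = 4*12**2 - 217963/72654 = 4*144 - 217963/72654 = 576 - 217963/72654 = 41630741/72654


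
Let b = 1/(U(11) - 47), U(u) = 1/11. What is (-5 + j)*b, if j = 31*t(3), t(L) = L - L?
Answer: 55/516 ≈ 0.10659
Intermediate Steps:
U(u) = 1/11
t(L) = 0
j = 0 (j = 31*0 = 0)
b = -11/516 (b = 1/(1/11 - 47) = 1/(-516/11) = -11/516 ≈ -0.021318)
(-5 + j)*b = (-5 + 0)*(-11/516) = -5*(-11/516) = 55/516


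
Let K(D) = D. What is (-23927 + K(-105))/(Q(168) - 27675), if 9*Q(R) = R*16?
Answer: 72096/82129 ≈ 0.87784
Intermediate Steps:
Q(R) = 16*R/9 (Q(R) = (R*16)/9 = (16*R)/9 = 16*R/9)
(-23927 + K(-105))/(Q(168) - 27675) = (-23927 - 105)/((16/9)*168 - 27675) = -24032/(896/3 - 27675) = -24032/(-82129/3) = -24032*(-3/82129) = 72096/82129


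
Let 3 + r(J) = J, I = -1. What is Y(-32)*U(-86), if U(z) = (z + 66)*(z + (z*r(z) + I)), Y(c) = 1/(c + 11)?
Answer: 21620/3 ≈ 7206.7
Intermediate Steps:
r(J) = -3 + J
Y(c) = 1/(11 + c)
U(z) = (66 + z)*(-1 + z + z*(-3 + z)) (U(z) = (z + 66)*(z + (z*(-3 + z) - 1)) = (66 + z)*(z + (-1 + z*(-3 + z))) = (66 + z)*(-1 + z + z*(-3 + z)))
Y(-32)*U(-86) = (-66 + (-86)**3 - 133*(-86) + 64*(-86)**2)/(11 - 32) = (-66 - 636056 + 11438 + 64*7396)/(-21) = -(-66 - 636056 + 11438 + 473344)/21 = -1/21*(-151340) = 21620/3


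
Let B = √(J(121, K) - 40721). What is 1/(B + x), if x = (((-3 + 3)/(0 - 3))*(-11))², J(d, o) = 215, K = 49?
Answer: -I*√40506/40506 ≈ -0.0049687*I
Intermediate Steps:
x = 0 (x = ((0/(-3))*(-11))² = ((0*(-⅓))*(-11))² = (0*(-11))² = 0² = 0)
B = I*√40506 (B = √(215 - 40721) = √(-40506) = I*√40506 ≈ 201.26*I)
1/(B + x) = 1/(I*√40506 + 0) = 1/(I*√40506) = -I*√40506/40506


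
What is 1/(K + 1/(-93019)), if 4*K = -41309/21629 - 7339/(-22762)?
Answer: -183180195122648/72700059652505 ≈ -2.5197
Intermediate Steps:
K = -781540227/1969277192 (K = (-41309/21629 - 7339/(-22762))/4 = (-41309*1/21629 - 7339*(-1/22762))/4 = (-41309/21629 + 7339/22762)/4 = (¼)*(-781540227/492319298) = -781540227/1969277192 ≈ -0.39687)
1/(K + 1/(-93019)) = 1/(-781540227/1969277192 + 1/(-93019)) = 1/(-781540227/1969277192 - 1/93019) = 1/(-72700059652505/183180195122648) = -183180195122648/72700059652505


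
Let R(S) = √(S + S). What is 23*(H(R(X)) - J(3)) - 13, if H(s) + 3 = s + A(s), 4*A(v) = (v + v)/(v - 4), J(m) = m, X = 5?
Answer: -1021/6 + 46*√10/3 ≈ -121.68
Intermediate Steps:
A(v) = v/(2*(-4 + v)) (A(v) = ((v + v)/(v - 4))/4 = ((2*v)/(-4 + v))/4 = (2*v/(-4 + v))/4 = v/(2*(-4 + v)))
R(S) = √2*√S (R(S) = √(2*S) = √2*√S)
H(s) = -3 + s + s/(2*(-4 + s)) (H(s) = -3 + (s + s/(2*(-4 + s))) = -3 + s + s/(2*(-4 + s)))
23*(H(R(X)) - J(3)) - 13 = 23*(((√2*√5)/2 + (-4 + √2*√5)*(-3 + √2*√5))/(-4 + √2*√5) - 1*3) - 13 = 23*((√10/2 + (-4 + √10)*(-3 + √10))/(-4 + √10) - 3) - 13 = 23*(-3 + (√10/2 + (-4 + √10)*(-3 + √10))/(-4 + √10)) - 13 = (-69 + 23*(√10/2 + (-4 + √10)*(-3 + √10))/(-4 + √10)) - 13 = -82 + 23*(√10/2 + (-4 + √10)*(-3 + √10))/(-4 + √10)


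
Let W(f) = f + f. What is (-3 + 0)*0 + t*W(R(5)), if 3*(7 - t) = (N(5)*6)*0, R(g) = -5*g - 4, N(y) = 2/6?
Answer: -406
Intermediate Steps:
N(y) = ⅓ (N(y) = 2*(⅙) = ⅓)
R(g) = -4 - 5*g
W(f) = 2*f
t = 7 (t = 7 - (⅓)*6*0/3 = 7 - 2*0/3 = 7 - ⅓*0 = 7 + 0 = 7)
(-3 + 0)*0 + t*W(R(5)) = (-3 + 0)*0 + 7*(2*(-4 - 5*5)) = -3*0 + 7*(2*(-4 - 25)) = 0 + 7*(2*(-29)) = 0 + 7*(-58) = 0 - 406 = -406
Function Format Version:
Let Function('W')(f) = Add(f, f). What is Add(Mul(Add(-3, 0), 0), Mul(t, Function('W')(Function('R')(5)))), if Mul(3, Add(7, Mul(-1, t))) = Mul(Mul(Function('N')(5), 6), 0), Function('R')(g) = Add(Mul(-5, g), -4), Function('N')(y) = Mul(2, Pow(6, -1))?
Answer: -406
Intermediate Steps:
Function('N')(y) = Rational(1, 3) (Function('N')(y) = Mul(2, Rational(1, 6)) = Rational(1, 3))
Function('R')(g) = Add(-4, Mul(-5, g))
Function('W')(f) = Mul(2, f)
t = 7 (t = Add(7, Mul(Rational(-1, 3), Mul(Mul(Rational(1, 3), 6), 0))) = Add(7, Mul(Rational(-1, 3), Mul(2, 0))) = Add(7, Mul(Rational(-1, 3), 0)) = Add(7, 0) = 7)
Add(Mul(Add(-3, 0), 0), Mul(t, Function('W')(Function('R')(5)))) = Add(Mul(Add(-3, 0), 0), Mul(7, Mul(2, Add(-4, Mul(-5, 5))))) = Add(Mul(-3, 0), Mul(7, Mul(2, Add(-4, -25)))) = Add(0, Mul(7, Mul(2, -29))) = Add(0, Mul(7, -58)) = Add(0, -406) = -406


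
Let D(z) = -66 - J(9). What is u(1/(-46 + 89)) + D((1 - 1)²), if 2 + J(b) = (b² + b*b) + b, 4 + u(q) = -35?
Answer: -274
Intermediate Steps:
u(q) = -39 (u(q) = -4 - 35 = -39)
J(b) = -2 + b + 2*b² (J(b) = -2 + ((b² + b*b) + b) = -2 + ((b² + b²) + b) = -2 + (2*b² + b) = -2 + (b + 2*b²) = -2 + b + 2*b²)
D(z) = -235 (D(z) = -66 - (-2 + 9 + 2*9²) = -66 - (-2 + 9 + 2*81) = -66 - (-2 + 9 + 162) = -66 - 1*169 = -66 - 169 = -235)
u(1/(-46 + 89)) + D((1 - 1)²) = -39 - 235 = -274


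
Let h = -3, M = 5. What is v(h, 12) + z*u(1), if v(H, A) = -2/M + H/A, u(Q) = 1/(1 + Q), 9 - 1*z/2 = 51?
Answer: -853/20 ≈ -42.650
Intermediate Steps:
z = -84 (z = 18 - 2*51 = 18 - 102 = -84)
v(H, A) = -⅖ + H/A (v(H, A) = -2/5 + H/A = -2*⅕ + H/A = -⅖ + H/A)
v(h, 12) + z*u(1) = (-⅖ - 3/12) - 84/(1 + 1) = (-⅖ - 3*1/12) - 84/2 = (-⅖ - ¼) - 84*½ = -13/20 - 42 = -853/20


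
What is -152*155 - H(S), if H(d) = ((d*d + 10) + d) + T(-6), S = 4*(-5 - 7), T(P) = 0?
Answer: -25826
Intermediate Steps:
S = -48 (S = 4*(-12) = -48)
H(d) = 10 + d + d² (H(d) = ((d*d + 10) + d) + 0 = ((d² + 10) + d) + 0 = ((10 + d²) + d) + 0 = (10 + d + d²) + 0 = 10 + d + d²)
-152*155 - H(S) = -152*155 - (10 - 48 + (-48)²) = -23560 - (10 - 48 + 2304) = -23560 - 1*2266 = -23560 - 2266 = -25826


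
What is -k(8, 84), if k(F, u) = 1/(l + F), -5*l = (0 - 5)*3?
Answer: -1/11 ≈ -0.090909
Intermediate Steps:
l = 3 (l = -(0 - 5)*3/5 = -(-1)*3 = -⅕*(-15) = 3)
k(F, u) = 1/(3 + F)
-k(8, 84) = -1/(3 + 8) = -1/11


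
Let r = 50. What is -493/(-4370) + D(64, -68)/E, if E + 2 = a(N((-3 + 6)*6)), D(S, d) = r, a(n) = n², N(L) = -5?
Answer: 9993/4370 ≈ 2.2867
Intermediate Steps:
D(S, d) = 50
E = 23 (E = -2 + (-5)² = -2 + 25 = 23)
-493/(-4370) + D(64, -68)/E = -493/(-4370) + 50/23 = -493*(-1/4370) + 50*(1/23) = 493/4370 + 50/23 = 9993/4370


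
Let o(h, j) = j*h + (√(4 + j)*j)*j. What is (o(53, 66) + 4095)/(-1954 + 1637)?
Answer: -7593/317 - 4356*√70/317 ≈ -138.92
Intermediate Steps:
o(h, j) = h*j + j²*√(4 + j) (o(h, j) = h*j + (j*√(4 + j))*j = h*j + j²*√(4 + j))
(o(53, 66) + 4095)/(-1954 + 1637) = (66*(53 + 66*√(4 + 66)) + 4095)/(-1954 + 1637) = (66*(53 + 66*√70) + 4095)/(-317) = ((3498 + 4356*√70) + 4095)*(-1/317) = (7593 + 4356*√70)*(-1/317) = -7593/317 - 4356*√70/317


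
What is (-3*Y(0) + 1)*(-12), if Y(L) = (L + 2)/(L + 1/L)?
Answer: -12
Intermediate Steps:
Y(L) = (2 + L)/(L + 1/L)
(-3*Y(0) + 1)*(-12) = (-0*(2 + 0)/(1 + 0²) + 1)*(-12) = (-0*2/(1 + 0) + 1)*(-12) = (-0*2/1 + 1)*(-12) = (-0*2 + 1)*(-12) = (-3*0 + 1)*(-12) = (0 + 1)*(-12) = 1*(-12) = -12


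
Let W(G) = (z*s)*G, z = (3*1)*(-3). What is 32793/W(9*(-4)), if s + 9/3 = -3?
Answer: -10931/648 ≈ -16.869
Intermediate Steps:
s = -6 (s = -3 - 3 = -6)
z = -9 (z = 3*(-3) = -9)
W(G) = 54*G (W(G) = (-9*(-6))*G = 54*G)
32793/W(9*(-4)) = 32793/((54*(9*(-4)))) = 32793/((54*(-36))) = 32793/(-1944) = 32793*(-1/1944) = -10931/648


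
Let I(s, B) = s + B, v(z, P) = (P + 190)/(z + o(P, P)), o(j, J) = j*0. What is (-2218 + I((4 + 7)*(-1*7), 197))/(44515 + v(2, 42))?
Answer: -2098/44631 ≈ -0.047008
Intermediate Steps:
o(j, J) = 0
v(z, P) = (190 + P)/z (v(z, P) = (P + 190)/(z + 0) = (190 + P)/z)
I(s, B) = B + s
(-2218 + I((4 + 7)*(-1*7), 197))/(44515 + v(2, 42)) = (-2218 + (197 + (4 + 7)*(-1*7)))/(44515 + (190 + 42)/2) = (-2218 + (197 + 11*(-7)))/(44515 + (½)*232) = (-2218 + (197 - 77))/(44515 + 116) = (-2218 + 120)/44631 = -2098*1/44631 = -2098/44631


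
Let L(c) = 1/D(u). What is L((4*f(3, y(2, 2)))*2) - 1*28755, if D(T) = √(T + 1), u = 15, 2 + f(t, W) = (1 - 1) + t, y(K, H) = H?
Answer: -115019/4 ≈ -28755.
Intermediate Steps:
f(t, W) = -2 + t (f(t, W) = -2 + ((1 - 1) + t) = -2 + (0 + t) = -2 + t)
D(T) = √(1 + T)
L(c) = ¼ (L(c) = 1/(√(1 + 15)) = 1/(√16) = 1/4 = ¼)
L((4*f(3, y(2, 2)))*2) - 1*28755 = ¼ - 1*28755 = ¼ - 28755 = -115019/4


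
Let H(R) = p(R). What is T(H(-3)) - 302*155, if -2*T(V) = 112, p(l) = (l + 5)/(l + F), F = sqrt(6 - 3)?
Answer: -46866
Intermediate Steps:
F = sqrt(3) ≈ 1.7320
p(l) = (5 + l)/(l + sqrt(3)) (p(l) = (l + 5)/(l + sqrt(3)) = (5 + l)/(l + sqrt(3)))
H(R) = (5 + R)/(R + sqrt(3))
T(V) = -56 (T(V) = -1/2*112 = -56)
T(H(-3)) - 302*155 = -56 - 302*155 = -56 - 1*46810 = -56 - 46810 = -46866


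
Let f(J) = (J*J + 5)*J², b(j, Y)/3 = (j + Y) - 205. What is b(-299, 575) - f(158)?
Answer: -623325903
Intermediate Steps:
b(j, Y) = -615 + 3*Y + 3*j (b(j, Y) = 3*((j + Y) - 205) = 3*((Y + j) - 205) = 3*(-205 + Y + j) = -615 + 3*Y + 3*j)
f(J) = J²*(5 + J²) (f(J) = (J² + 5)*J² = (5 + J²)*J² = J²*(5 + J²))
b(-299, 575) - f(158) = (-615 + 3*575 + 3*(-299)) - 158²*(5 + 158²) = (-615 + 1725 - 897) - 24964*(5 + 24964) = 213 - 24964*24969 = 213 - 1*623326116 = 213 - 623326116 = -623325903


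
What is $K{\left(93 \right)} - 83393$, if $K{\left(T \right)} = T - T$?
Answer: $-83393$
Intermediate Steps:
$K{\left(T \right)} = 0$
$K{\left(93 \right)} - 83393 = 0 - 83393 = -83393$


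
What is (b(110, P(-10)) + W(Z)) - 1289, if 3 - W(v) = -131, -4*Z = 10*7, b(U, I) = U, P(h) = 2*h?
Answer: -1045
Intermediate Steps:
Z = -35/2 (Z = -5*7/2 = -¼*70 = -35/2 ≈ -17.500)
W(v) = 134 (W(v) = 3 - 1*(-131) = 3 + 131 = 134)
(b(110, P(-10)) + W(Z)) - 1289 = (110 + 134) - 1289 = 244 - 1289 = -1045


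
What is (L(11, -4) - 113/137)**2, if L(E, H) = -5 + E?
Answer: 502681/18769 ≈ 26.783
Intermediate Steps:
(L(11, -4) - 113/137)**2 = ((-5 + 11) - 113/137)**2 = (6 - 113*1/137)**2 = (6 - 113/137)**2 = (709/137)**2 = 502681/18769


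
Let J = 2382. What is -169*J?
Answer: -402558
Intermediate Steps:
-169*J = -169*2382 = -402558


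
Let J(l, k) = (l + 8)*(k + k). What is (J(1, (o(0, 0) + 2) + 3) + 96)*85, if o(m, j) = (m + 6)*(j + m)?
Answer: 15810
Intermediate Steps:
o(m, j) = (6 + m)*(j + m)
J(l, k) = 2*k*(8 + l) (J(l, k) = (8 + l)*(2*k) = 2*k*(8 + l))
(J(1, (o(0, 0) + 2) + 3) + 96)*85 = (2*(((0² + 6*0 + 6*0 + 0*0) + 2) + 3)*(8 + 1) + 96)*85 = (2*(((0 + 0 + 0 + 0) + 2) + 3)*9 + 96)*85 = (2*((0 + 2) + 3)*9 + 96)*85 = (2*(2 + 3)*9 + 96)*85 = (2*5*9 + 96)*85 = (90 + 96)*85 = 186*85 = 15810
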